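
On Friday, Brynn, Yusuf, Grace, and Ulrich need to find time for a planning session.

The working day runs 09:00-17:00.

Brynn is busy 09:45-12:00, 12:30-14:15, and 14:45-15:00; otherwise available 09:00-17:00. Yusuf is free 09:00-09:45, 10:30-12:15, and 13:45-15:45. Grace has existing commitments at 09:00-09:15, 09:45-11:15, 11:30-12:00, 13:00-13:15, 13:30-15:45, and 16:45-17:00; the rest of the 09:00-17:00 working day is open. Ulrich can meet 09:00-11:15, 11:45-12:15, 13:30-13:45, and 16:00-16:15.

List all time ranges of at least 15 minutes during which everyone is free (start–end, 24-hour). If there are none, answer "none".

09:15–09:45, 12:00–12:15

Brynn free within 09:00–17:00: 09:00–09:45, 12:00–12:30, 14:15–14:45, 15:00–17:00.
Grace free within 09:00–17:00: 09:15–09:45, 11:15–11:30, 12:00–13:00, 13:15–13:30, 15:45–16:45.
Brynn ∩ Yusuf: 09:00–09:45, 12:00–12:15, 14:15–14:45, 15:00–15:45.
Brynn ∩ Yusuf ∩ Grace: 09:15–09:45, 12:00–12:15.
Brynn ∩ Yusuf ∩ Grace ∩ Ulrich: 09:15–09:45, 12:00–12:15.
Windows ≥ 15 min: 09:15–09:45, 12:00–12:15.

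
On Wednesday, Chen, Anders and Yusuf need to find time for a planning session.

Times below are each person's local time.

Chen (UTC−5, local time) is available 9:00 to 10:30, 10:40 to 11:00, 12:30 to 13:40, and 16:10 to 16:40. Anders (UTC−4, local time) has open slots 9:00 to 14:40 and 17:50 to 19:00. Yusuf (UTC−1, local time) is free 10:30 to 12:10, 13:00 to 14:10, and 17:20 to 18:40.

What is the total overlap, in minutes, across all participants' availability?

Chen → UTC: 14:00–15:30, 15:40–16:00, 17:30–18:40, 21:10–21:40.
Anders → UTC: 13:00–18:40, 21:50–23:00.
Yusuf → UTC: 11:30–13:10, 14:00–15:10, 18:20–19:40.
Chen ∩ Anders: 14:00–15:30, 15:40–16:00, 17:30–18:40.
Chen ∩ Anders ∩ Yusuf: 14:00–15:10, 18:20–18:40.
Total common minutes: 70 + 20 = 90.

90 minutes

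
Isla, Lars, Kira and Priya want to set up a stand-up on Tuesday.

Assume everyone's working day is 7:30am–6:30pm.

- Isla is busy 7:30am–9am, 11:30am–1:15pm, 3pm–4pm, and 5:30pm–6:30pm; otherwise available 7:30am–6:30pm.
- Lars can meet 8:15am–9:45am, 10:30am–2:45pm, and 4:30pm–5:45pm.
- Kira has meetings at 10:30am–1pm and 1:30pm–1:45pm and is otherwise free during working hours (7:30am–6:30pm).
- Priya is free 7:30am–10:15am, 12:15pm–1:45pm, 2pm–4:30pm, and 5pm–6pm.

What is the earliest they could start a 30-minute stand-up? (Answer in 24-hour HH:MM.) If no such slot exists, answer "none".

09:00

Isla free within 07:30–18:30: 09:00–11:30, 13:15–15:00, 16:00–17:30.
Kira free within 07:30–18:30: 07:30–10:30, 13:00–13:30, 13:45–18:30.
Isla ∩ Lars: 09:00–09:45, 10:30–11:30, 13:15–14:45, 16:30–17:30.
Isla ∩ Lars ∩ Kira: 09:00–09:45, 13:15–13:30, 13:45–14:45, 16:30–17:30.
Isla ∩ Lars ∩ Kira ∩ Priya: 09:00–09:45, 13:15–13:30, 14:00–14:45, 17:00–17:30.
Windows ≥ 30 min: 09:00–09:45, 14:00–14:45, 17:00–17:30.
Earliest such window starts at 09:00.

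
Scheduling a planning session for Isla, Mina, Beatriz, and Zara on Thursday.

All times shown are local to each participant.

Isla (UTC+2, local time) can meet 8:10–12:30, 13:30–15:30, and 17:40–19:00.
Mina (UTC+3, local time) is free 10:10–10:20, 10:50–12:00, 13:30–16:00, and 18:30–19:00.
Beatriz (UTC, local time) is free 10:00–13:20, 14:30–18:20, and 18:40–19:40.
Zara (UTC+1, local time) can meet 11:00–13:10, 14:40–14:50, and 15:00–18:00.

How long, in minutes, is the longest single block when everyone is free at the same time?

Isla → UTC: 06:10–10:30, 11:30–13:30, 15:40–17:00.
Mina → UTC: 07:10–07:20, 07:50–09:00, 10:30–13:00, 15:30–16:00.
Beatriz → UTC: 10:00–13:20, 14:30–18:20, 18:40–19:40.
Zara → UTC: 10:00–12:10, 13:40–13:50, 14:00–17:00.
Isla ∩ Mina: 07:10–07:20, 07:50–09:00, 11:30–13:00, 15:40–16:00.
Isla ∩ Mina ∩ Beatriz: 11:30–13:00, 15:40–16:00.
Isla ∩ Mina ∩ Beatriz ∩ Zara: 11:30–12:10, 15:40–16:00.
Common window lengths: 40, 20 min; longest is 40.

40 minutes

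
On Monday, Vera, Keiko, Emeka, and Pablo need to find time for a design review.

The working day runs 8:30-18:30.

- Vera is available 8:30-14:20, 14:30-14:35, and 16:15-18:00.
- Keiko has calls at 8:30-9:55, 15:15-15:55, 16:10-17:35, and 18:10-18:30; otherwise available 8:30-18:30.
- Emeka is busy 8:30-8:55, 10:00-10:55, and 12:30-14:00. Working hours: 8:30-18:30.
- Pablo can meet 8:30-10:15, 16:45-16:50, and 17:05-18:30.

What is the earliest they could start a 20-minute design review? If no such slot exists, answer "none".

17:35

Keiko free within 08:30–18:30: 09:55–15:15, 15:55–16:10, 17:35–18:10.
Emeka free within 08:30–18:30: 08:55–10:00, 10:55–12:30, 14:00–18:30.
Vera ∩ Keiko: 09:55–14:20, 14:30–14:35, 17:35–18:00.
Vera ∩ Keiko ∩ Emeka: 09:55–10:00, 10:55–12:30, 14:00–14:20, 14:30–14:35, 17:35–18:00.
Vera ∩ Keiko ∩ Emeka ∩ Pablo: 09:55–10:00, 17:35–18:00.
Windows ≥ 20 min: 17:35–18:00.
Earliest such window starts at 17:35.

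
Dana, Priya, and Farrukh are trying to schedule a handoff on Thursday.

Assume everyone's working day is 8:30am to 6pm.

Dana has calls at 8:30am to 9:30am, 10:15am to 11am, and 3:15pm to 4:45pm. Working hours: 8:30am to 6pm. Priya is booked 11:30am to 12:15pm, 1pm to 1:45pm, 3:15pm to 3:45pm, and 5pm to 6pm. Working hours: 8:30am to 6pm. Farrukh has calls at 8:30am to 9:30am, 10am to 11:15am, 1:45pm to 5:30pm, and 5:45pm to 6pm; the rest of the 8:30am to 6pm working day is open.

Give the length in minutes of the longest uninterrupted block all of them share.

Dana free within 08:30–18:00: 09:30–10:15, 11:00–15:15, 16:45–18:00.
Priya free within 08:30–18:00: 08:30–11:30, 12:15–13:00, 13:45–15:15, 15:45–17:00.
Farrukh free within 08:30–18:00: 09:30–10:00, 11:15–13:45, 17:30–17:45.
Dana ∩ Priya: 09:30–10:15, 11:00–11:30, 12:15–13:00, 13:45–15:15, 16:45–17:00.
Dana ∩ Priya ∩ Farrukh: 09:30–10:00, 11:15–11:30, 12:15–13:00.
Common window lengths: 30, 15, 45 min; longest is 45.

45 minutes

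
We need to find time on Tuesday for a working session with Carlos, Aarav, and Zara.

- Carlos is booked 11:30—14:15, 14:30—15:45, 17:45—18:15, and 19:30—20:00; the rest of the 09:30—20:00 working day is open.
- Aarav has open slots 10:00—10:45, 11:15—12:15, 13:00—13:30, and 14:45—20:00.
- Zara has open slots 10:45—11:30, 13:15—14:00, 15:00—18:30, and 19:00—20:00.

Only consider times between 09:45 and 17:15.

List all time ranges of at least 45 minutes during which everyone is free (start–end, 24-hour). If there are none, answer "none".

Carlos free within 09:30–20:00: 09:30–11:30, 14:15–14:30, 15:45–17:45, 18:15–19:30.
Carlos ∩ Aarav: 10:00–10:45, 11:15–11:30, 15:45–17:45, 18:15–19:30.
Carlos ∩ Aarav ∩ Zara: 11:15–11:30, 15:45–17:45, 18:15–18:30, 19:00–19:30.
Restricted to 09:45–17:15: 11:15–11:30, 15:45–17:15.
Windows ≥ 45 min: 15:45–17:15.

15:45–17:15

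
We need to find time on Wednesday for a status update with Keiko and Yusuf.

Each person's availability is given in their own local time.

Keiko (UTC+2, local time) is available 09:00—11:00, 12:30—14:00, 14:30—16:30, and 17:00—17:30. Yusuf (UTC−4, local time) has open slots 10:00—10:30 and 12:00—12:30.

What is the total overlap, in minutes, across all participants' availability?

30 minutes

Keiko → UTC: 07:00–09:00, 10:30–12:00, 12:30–14:30, 15:00–15:30.
Yusuf → UTC: 14:00–14:30, 16:00–16:30.
Keiko ∩ Yusuf: 14:00–14:30.
Total common minutes: 30.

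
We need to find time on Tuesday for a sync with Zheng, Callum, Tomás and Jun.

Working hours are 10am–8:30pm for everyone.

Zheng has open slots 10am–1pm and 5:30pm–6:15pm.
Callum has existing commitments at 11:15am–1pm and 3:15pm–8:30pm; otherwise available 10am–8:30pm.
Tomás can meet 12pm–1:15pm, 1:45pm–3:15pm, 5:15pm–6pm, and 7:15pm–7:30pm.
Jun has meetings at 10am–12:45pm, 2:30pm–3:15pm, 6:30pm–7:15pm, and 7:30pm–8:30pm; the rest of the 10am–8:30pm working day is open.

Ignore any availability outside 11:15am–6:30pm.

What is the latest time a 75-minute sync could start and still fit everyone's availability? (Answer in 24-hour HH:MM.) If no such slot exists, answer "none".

Callum free within 10:00–20:30: 10:00–11:15, 13:00–15:15.
Jun free within 10:00–20:30: 12:45–14:30, 15:15–18:30, 19:15–19:30.
Zheng ∩ Callum: 10:00–11:15.
Zheng ∩ Callum ∩ Tomás: (none).
Zheng ∩ Callum ∩ Tomás ∩ Jun: (none).
Restricted to 11:15–18:30: (none).
Windows ≥ 75 min: (none).

none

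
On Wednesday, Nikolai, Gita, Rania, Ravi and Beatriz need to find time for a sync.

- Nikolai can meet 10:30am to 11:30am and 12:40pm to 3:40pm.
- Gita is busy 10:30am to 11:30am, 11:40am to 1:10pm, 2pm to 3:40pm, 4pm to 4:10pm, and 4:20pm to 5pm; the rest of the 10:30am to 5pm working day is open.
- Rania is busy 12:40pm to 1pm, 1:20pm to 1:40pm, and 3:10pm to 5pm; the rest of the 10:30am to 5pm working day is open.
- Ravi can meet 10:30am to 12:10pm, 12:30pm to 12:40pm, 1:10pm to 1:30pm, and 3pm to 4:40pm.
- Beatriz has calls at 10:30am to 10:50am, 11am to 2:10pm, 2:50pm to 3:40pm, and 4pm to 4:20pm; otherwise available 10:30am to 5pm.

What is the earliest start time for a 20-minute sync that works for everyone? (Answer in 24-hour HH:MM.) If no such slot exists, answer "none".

none

Gita free within 10:30–17:00: 11:30–11:40, 13:10–14:00, 15:40–16:00, 16:10–16:20.
Rania free within 10:30–17:00: 10:30–12:40, 13:00–13:20, 13:40–15:10.
Beatriz free within 10:30–17:00: 10:50–11:00, 14:10–14:50, 15:40–16:00, 16:20–17:00.
Nikolai ∩ Gita: 13:10–14:00.
Nikolai ∩ Gita ∩ Rania: 13:10–13:20, 13:40–14:00.
Nikolai ∩ Gita ∩ Rania ∩ Ravi: 13:10–13:20.
Nikolai ∩ Gita ∩ Rania ∩ Ravi ∩ Beatriz: (none).
Windows ≥ 20 min: (none).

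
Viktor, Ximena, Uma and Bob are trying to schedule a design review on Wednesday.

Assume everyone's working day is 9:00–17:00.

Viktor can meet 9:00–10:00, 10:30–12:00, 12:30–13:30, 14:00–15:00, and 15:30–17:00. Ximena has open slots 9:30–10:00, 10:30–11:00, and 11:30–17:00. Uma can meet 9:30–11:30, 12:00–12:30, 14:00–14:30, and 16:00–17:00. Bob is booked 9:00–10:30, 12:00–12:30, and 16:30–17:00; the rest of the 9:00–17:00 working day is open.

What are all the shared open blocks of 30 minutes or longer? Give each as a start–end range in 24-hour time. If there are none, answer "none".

10:30–11:00, 14:00–14:30, 16:00–16:30

Bob free within 09:00–17:00: 10:30–12:00, 12:30–16:30.
Viktor ∩ Ximena: 09:30–10:00, 10:30–11:00, 11:30–12:00, 12:30–13:30, 14:00–15:00, 15:30–17:00.
Viktor ∩ Ximena ∩ Uma: 09:30–10:00, 10:30–11:00, 14:00–14:30, 16:00–17:00.
Viktor ∩ Ximena ∩ Uma ∩ Bob: 10:30–11:00, 14:00–14:30, 16:00–16:30.
Windows ≥ 30 min: 10:30–11:00, 14:00–14:30, 16:00–16:30.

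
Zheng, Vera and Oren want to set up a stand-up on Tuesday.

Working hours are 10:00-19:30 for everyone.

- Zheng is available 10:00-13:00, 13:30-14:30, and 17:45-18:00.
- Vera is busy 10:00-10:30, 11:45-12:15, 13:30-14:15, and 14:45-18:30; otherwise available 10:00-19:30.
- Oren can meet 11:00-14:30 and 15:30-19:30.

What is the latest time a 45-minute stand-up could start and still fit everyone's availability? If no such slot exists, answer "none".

12:15

Vera free within 10:00–19:30: 10:30–11:45, 12:15–13:30, 14:15–14:45, 18:30–19:30.
Zheng ∩ Vera: 10:30–11:45, 12:15–13:00, 14:15–14:30.
Zheng ∩ Vera ∩ Oren: 11:00–11:45, 12:15–13:00, 14:15–14:30.
Windows ≥ 45 min: 11:00–11:45, 12:15–13:00.
Latest start in the last window 12:15–13:00 is 13:00 − 45 min = 12:15.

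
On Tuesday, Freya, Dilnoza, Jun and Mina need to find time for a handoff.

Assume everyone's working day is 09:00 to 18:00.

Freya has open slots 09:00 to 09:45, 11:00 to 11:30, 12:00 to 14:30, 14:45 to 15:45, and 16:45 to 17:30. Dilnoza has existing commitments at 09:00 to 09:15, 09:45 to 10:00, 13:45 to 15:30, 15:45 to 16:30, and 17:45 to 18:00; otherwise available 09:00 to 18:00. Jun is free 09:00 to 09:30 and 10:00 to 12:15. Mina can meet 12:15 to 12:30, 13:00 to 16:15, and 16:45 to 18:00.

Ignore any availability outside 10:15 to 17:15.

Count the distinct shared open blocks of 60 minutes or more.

0

Dilnoza free within 09:00–18:00: 09:15–09:45, 10:00–13:45, 15:30–15:45, 16:30–17:45.
Freya ∩ Dilnoza: 09:15–09:45, 11:00–11:30, 12:00–13:45, 15:30–15:45, 16:45–17:30.
Freya ∩ Dilnoza ∩ Jun: 09:15–09:30, 11:00–11:30, 12:00–12:15.
Freya ∩ Dilnoza ∩ Jun ∩ Mina: (none).
Restricted to 10:15–17:15: (none).
Windows ≥ 60 min: (none).
That's 0 windows.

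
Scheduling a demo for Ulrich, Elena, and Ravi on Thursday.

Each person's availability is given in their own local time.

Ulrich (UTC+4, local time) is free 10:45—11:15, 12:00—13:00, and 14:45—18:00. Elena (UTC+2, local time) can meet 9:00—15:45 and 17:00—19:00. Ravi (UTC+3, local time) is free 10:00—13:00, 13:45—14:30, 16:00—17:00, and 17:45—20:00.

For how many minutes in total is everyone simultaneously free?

165 minutes

Ulrich → UTC: 06:45–07:15, 08:00–09:00, 10:45–14:00.
Elena → UTC: 07:00–13:45, 15:00–17:00.
Ravi → UTC: 07:00–10:00, 10:45–11:30, 13:00–14:00, 14:45–17:00.
Ulrich ∩ Elena: 07:00–07:15, 08:00–09:00, 10:45–13:45.
Ulrich ∩ Elena ∩ Ravi: 07:00–07:15, 08:00–09:00, 10:45–11:30, 13:00–13:45.
Total common minutes: 15 + 60 + 45 + 45 = 165.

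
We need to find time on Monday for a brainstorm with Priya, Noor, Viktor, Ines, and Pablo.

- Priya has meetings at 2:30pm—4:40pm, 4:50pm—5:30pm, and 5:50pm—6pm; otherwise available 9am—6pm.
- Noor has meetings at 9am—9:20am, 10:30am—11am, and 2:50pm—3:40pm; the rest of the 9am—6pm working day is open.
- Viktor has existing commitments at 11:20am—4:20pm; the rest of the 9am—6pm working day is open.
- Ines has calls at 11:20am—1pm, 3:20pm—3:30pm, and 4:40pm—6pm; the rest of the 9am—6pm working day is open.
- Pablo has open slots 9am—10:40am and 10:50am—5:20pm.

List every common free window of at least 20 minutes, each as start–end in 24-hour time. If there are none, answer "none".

09:20–10:30, 11:00–11:20

Priya free within 09:00–18:00: 09:00–14:30, 16:40–16:50, 17:30–17:50.
Noor free within 09:00–18:00: 09:20–10:30, 11:00–14:50, 15:40–18:00.
Viktor free within 09:00–18:00: 09:00–11:20, 16:20–18:00.
Ines free within 09:00–18:00: 09:00–11:20, 13:00–15:20, 15:30–16:40.
Priya ∩ Noor: 09:20–10:30, 11:00–14:30, 16:40–16:50, 17:30–17:50.
Priya ∩ Noor ∩ Viktor: 09:20–10:30, 11:00–11:20, 16:40–16:50, 17:30–17:50.
Priya ∩ Noor ∩ Viktor ∩ Ines: 09:20–10:30, 11:00–11:20.
Priya ∩ Noor ∩ Viktor ∩ Ines ∩ Pablo: 09:20–10:30, 11:00–11:20.
Windows ≥ 20 min: 09:20–10:30, 11:00–11:20.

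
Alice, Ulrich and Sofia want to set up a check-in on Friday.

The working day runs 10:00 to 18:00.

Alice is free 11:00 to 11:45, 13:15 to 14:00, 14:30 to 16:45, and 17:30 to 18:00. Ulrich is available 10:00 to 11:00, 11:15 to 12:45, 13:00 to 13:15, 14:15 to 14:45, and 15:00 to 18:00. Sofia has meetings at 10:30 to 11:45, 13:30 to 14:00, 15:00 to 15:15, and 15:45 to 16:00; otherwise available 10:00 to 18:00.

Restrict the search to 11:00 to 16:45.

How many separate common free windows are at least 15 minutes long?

Sofia free within 10:00–18:00: 10:00–10:30, 11:45–13:30, 14:00–15:00, 15:15–15:45, 16:00–18:00.
Alice ∩ Ulrich: 11:15–11:45, 14:30–14:45, 15:00–16:45, 17:30–18:00.
Alice ∩ Ulrich ∩ Sofia: 14:30–14:45, 15:15–15:45, 16:00–16:45, 17:30–18:00.
Restricted to 11:00–16:45: 14:30–14:45, 15:15–15:45, 16:00–16:45.
Windows ≥ 15 min: 14:30–14:45, 15:15–15:45, 16:00–16:45.
That's 3 windows.

3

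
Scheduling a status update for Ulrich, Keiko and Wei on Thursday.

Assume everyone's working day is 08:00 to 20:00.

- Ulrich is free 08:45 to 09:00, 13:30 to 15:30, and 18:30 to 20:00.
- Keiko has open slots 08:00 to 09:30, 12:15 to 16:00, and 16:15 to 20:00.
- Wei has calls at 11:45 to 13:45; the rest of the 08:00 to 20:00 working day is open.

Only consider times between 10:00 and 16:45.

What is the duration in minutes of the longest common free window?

Wei free within 08:00–20:00: 08:00–11:45, 13:45–20:00.
Ulrich ∩ Keiko: 08:45–09:00, 13:30–15:30, 18:30–20:00.
Ulrich ∩ Keiko ∩ Wei: 08:45–09:00, 13:45–15:30, 18:30–20:00.
Restricted to 10:00–16:45: 13:45–15:30.
Single common window of 105 minutes.

105 minutes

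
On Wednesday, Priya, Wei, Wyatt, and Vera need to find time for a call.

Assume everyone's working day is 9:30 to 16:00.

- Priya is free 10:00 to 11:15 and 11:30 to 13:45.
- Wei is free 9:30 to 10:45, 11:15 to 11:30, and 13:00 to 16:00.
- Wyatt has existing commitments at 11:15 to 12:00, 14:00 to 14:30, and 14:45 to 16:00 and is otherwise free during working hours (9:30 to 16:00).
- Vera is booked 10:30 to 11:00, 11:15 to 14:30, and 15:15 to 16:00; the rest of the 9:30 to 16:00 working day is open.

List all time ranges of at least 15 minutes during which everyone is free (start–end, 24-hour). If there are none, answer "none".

10:00–10:30

Wyatt free within 09:30–16:00: 09:30–11:15, 12:00–14:00, 14:30–14:45.
Vera free within 09:30–16:00: 09:30–10:30, 11:00–11:15, 14:30–15:15.
Priya ∩ Wei: 10:00–10:45, 13:00–13:45.
Priya ∩ Wei ∩ Wyatt: 10:00–10:45, 13:00–13:45.
Priya ∩ Wei ∩ Wyatt ∩ Vera: 10:00–10:30.
Windows ≥ 15 min: 10:00–10:30.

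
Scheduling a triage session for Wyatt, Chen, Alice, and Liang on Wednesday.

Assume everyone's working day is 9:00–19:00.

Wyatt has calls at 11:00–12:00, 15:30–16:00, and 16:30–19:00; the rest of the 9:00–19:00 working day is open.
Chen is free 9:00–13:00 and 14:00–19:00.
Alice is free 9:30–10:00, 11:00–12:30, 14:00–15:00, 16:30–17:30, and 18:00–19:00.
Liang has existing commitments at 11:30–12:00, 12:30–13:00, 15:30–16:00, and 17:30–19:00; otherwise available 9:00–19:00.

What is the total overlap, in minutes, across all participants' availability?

120 minutes

Wyatt free within 09:00–19:00: 09:00–11:00, 12:00–15:30, 16:00–16:30.
Liang free within 09:00–19:00: 09:00–11:30, 12:00–12:30, 13:00–15:30, 16:00–17:30.
Wyatt ∩ Chen: 09:00–11:00, 12:00–13:00, 14:00–15:30, 16:00–16:30.
Wyatt ∩ Chen ∩ Alice: 09:30–10:00, 12:00–12:30, 14:00–15:00.
Wyatt ∩ Chen ∩ Alice ∩ Liang: 09:30–10:00, 12:00–12:30, 14:00–15:00.
Total common minutes: 30 + 30 + 60 = 120.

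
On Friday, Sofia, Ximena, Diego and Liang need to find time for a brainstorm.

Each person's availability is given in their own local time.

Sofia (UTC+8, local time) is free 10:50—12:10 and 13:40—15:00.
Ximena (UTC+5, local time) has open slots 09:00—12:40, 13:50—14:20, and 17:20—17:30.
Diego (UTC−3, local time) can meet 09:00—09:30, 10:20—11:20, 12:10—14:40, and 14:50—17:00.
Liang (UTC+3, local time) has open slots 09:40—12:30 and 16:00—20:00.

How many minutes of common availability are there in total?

0 minutes

Sofia → UTC: 02:50–04:10, 05:40–07:00.
Ximena → UTC: 04:00–07:40, 08:50–09:20, 12:20–12:30.
Diego → UTC: 12:00–12:30, 13:20–14:20, 15:10–17:40, 17:50–20:00.
Liang → UTC: 06:40–09:30, 13:00–17:00.
Sofia ∩ Ximena: 04:00–04:10, 05:40–07:00.
Sofia ∩ Ximena ∩ Diego: (none).
Sofia ∩ Ximena ∩ Diego ∩ Liang: (none).
Total common minutes: 0.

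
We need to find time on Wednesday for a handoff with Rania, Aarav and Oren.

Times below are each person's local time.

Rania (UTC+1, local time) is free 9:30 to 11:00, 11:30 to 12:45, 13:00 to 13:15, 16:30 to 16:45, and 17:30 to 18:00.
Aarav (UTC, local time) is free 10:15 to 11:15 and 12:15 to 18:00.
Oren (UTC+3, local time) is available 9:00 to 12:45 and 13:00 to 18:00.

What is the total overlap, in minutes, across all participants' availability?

Rania → UTC: 08:30–10:00, 10:30–11:45, 12:00–12:15, 15:30–15:45, 16:30–17:00.
Aarav → UTC: 10:15–11:15, 12:15–18:00.
Oren → UTC: 06:00–09:45, 10:00–15:00.
Rania ∩ Aarav: 10:30–11:15, 15:30–15:45, 16:30–17:00.
Rania ∩ Aarav ∩ Oren: 10:30–11:15.
Total common minutes: 45.

45 minutes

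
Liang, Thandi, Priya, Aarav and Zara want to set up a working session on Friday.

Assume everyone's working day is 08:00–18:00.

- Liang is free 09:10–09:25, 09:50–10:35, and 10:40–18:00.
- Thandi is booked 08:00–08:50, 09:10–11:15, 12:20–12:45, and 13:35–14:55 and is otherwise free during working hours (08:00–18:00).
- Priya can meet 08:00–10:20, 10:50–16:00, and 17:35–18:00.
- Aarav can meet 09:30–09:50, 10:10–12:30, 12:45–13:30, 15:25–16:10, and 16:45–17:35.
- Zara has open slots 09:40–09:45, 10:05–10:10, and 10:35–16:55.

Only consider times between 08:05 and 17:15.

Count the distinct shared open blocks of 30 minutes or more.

Thandi free within 08:00–18:00: 08:50–09:10, 11:15–12:20, 12:45–13:35, 14:55–18:00.
Liang ∩ Thandi: 11:15–12:20, 12:45–13:35, 14:55–18:00.
Liang ∩ Thandi ∩ Priya: 11:15–12:20, 12:45–13:35, 14:55–16:00, 17:35–18:00.
Liang ∩ Thandi ∩ Priya ∩ Aarav: 11:15–12:20, 12:45–13:30, 15:25–16:00.
Liang ∩ Thandi ∩ Priya ∩ Aarav ∩ Zara: 11:15–12:20, 12:45–13:30, 15:25–16:00.
Restricted to 08:05–17:15: 11:15–12:20, 12:45–13:30, 15:25–16:00.
Windows ≥ 30 min: 11:15–12:20, 12:45–13:30, 15:25–16:00.
That's 3 windows.

3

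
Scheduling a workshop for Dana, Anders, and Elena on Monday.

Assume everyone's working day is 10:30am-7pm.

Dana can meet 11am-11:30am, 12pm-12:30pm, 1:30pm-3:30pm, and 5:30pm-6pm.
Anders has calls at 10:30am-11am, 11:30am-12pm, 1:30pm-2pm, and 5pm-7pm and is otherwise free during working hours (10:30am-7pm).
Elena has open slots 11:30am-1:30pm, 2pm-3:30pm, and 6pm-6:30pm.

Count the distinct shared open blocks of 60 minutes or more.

1

Anders free within 10:30–19:00: 11:00–11:30, 12:00–13:30, 14:00–17:00.
Dana ∩ Anders: 11:00–11:30, 12:00–12:30, 14:00–15:30.
Dana ∩ Anders ∩ Elena: 12:00–12:30, 14:00–15:30.
Windows ≥ 60 min: 14:00–15:30.
That's 1 window.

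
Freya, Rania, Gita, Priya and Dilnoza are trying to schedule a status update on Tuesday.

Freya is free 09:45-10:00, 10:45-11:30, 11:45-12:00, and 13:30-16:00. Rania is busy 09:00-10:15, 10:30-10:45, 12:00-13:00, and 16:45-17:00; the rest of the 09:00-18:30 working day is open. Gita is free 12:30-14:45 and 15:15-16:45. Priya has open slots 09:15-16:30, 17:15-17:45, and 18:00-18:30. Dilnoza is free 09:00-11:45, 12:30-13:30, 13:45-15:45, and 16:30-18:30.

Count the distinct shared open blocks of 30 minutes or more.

Rania free within 09:00–18:30: 10:15–10:30, 10:45–12:00, 13:00–16:45, 17:00–18:30.
Freya ∩ Rania: 10:45–11:30, 11:45–12:00, 13:30–16:00.
Freya ∩ Rania ∩ Gita: 13:30–14:45, 15:15–16:00.
Freya ∩ Rania ∩ Gita ∩ Priya: 13:30–14:45, 15:15–16:00.
Freya ∩ Rania ∩ Gita ∩ Priya ∩ Dilnoza: 13:45–14:45, 15:15–15:45.
Windows ≥ 30 min: 13:45–14:45, 15:15–15:45.
That's 2 windows.

2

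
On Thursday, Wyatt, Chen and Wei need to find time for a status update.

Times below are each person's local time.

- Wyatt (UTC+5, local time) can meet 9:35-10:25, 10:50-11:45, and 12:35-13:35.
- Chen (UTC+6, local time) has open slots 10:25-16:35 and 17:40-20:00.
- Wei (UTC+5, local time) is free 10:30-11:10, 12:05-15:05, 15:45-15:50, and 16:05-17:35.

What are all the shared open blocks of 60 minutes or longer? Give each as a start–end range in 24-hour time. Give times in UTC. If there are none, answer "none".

07:35–08:35

Wyatt → UTC: 04:35–05:25, 05:50–06:45, 07:35–08:35.
Chen → UTC: 04:25–10:35, 11:40–14:00.
Wei → UTC: 05:30–06:10, 07:05–10:05, 10:45–10:50, 11:05–12:35.
Wyatt ∩ Chen: 04:35–05:25, 05:50–06:45, 07:35–08:35.
Wyatt ∩ Chen ∩ Wei: 05:50–06:10, 07:35–08:35.
Windows ≥ 60 min: 07:35–08:35.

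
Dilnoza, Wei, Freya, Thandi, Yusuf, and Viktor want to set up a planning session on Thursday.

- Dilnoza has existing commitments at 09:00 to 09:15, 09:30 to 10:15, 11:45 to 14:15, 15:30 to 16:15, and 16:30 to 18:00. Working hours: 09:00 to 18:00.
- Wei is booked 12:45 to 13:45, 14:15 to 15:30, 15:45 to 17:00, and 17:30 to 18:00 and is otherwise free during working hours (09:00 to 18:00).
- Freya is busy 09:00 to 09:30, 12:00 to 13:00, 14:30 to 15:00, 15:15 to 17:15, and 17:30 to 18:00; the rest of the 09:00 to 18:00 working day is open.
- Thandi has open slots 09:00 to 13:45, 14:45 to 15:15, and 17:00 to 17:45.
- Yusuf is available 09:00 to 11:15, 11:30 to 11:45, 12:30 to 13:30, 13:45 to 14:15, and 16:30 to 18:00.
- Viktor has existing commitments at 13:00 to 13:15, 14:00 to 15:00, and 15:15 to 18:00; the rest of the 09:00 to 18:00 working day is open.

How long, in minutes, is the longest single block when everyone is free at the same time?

Dilnoza free within 09:00–18:00: 09:15–09:30, 10:15–11:45, 14:15–15:30, 16:15–16:30.
Wei free within 09:00–18:00: 09:00–12:45, 13:45–14:15, 15:30–15:45, 17:00–17:30.
Freya free within 09:00–18:00: 09:30–12:00, 13:00–14:30, 15:00–15:15, 17:15–17:30.
Viktor free within 09:00–18:00: 09:00–13:00, 13:15–14:00, 15:00–15:15.
Dilnoza ∩ Wei: 09:15–09:30, 10:15–11:45.
Dilnoza ∩ Wei ∩ Freya: 10:15–11:45.
Dilnoza ∩ Wei ∩ Freya ∩ Thandi: 10:15–11:45.
Dilnoza ∩ Wei ∩ Freya ∩ Thandi ∩ Yusuf: 10:15–11:15, 11:30–11:45.
Dilnoza ∩ Wei ∩ Freya ∩ Thandi ∩ Yusuf ∩ Viktor: 10:15–11:15, 11:30–11:45.
Common window lengths: 60, 15 min; longest is 60.

60 minutes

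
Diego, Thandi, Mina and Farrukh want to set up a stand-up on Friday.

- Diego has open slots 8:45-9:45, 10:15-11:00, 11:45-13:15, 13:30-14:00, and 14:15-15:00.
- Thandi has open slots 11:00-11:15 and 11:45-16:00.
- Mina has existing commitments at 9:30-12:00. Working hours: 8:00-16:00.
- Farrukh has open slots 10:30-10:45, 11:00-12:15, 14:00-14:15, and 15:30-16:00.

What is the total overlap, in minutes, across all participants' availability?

Mina free within 08:00–16:00: 08:00–09:30, 12:00–16:00.
Diego ∩ Thandi: 11:45–13:15, 13:30–14:00, 14:15–15:00.
Diego ∩ Thandi ∩ Mina: 12:00–13:15, 13:30–14:00, 14:15–15:00.
Diego ∩ Thandi ∩ Mina ∩ Farrukh: 12:00–12:15.
Total common minutes: 15.

15 minutes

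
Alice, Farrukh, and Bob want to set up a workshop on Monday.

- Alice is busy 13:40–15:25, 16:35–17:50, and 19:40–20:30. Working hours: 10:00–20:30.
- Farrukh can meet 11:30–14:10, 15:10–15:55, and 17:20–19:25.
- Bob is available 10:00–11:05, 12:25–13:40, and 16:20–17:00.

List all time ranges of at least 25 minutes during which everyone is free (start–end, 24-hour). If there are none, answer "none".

Alice free within 10:00–20:30: 10:00–13:40, 15:25–16:35, 17:50–19:40.
Alice ∩ Farrukh: 11:30–13:40, 15:25–15:55, 17:50–19:25.
Alice ∩ Farrukh ∩ Bob: 12:25–13:40.
Windows ≥ 25 min: 12:25–13:40.

12:25–13:40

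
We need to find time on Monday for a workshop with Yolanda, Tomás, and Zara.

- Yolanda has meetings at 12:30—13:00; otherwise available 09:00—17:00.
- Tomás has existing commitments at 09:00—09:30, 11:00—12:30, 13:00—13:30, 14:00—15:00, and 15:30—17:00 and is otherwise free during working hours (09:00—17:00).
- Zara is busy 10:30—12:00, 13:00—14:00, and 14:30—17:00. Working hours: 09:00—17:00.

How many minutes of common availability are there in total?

60 minutes

Yolanda free within 09:00–17:00: 09:00–12:30, 13:00–17:00.
Tomás free within 09:00–17:00: 09:30–11:00, 12:30–13:00, 13:30–14:00, 15:00–15:30.
Zara free within 09:00–17:00: 09:00–10:30, 12:00–13:00, 14:00–14:30.
Yolanda ∩ Tomás: 09:30–11:00, 13:30–14:00, 15:00–15:30.
Yolanda ∩ Tomás ∩ Zara: 09:30–10:30.
Total common minutes: 60.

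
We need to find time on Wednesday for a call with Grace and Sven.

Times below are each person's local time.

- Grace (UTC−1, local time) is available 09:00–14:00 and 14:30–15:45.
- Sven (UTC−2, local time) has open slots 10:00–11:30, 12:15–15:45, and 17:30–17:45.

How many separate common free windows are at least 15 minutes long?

Grace → UTC: 10:00–15:00, 15:30–16:45.
Sven → UTC: 12:00–13:30, 14:15–17:45, 19:30–19:45.
Grace ∩ Sven: 12:00–13:30, 14:15–15:00, 15:30–16:45.
Windows ≥ 15 min: 12:00–13:30, 14:15–15:00, 15:30–16:45.
That's 3 windows.

3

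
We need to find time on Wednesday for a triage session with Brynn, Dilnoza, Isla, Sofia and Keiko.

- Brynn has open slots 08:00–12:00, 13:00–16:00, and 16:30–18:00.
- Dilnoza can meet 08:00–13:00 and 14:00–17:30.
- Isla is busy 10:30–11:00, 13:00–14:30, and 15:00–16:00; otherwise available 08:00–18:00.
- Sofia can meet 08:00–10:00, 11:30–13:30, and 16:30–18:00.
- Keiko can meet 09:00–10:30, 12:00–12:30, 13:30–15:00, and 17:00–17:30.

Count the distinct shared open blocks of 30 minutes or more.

Isla free within 08:00–18:00: 08:00–10:30, 11:00–13:00, 14:30–15:00, 16:00–18:00.
Brynn ∩ Dilnoza: 08:00–12:00, 14:00–16:00, 16:30–17:30.
Brynn ∩ Dilnoza ∩ Isla: 08:00–10:30, 11:00–12:00, 14:30–15:00, 16:30–17:30.
Brynn ∩ Dilnoza ∩ Isla ∩ Sofia: 08:00–10:00, 11:30–12:00, 16:30–17:30.
Brynn ∩ Dilnoza ∩ Isla ∩ Sofia ∩ Keiko: 09:00–10:00, 17:00–17:30.
Windows ≥ 30 min: 09:00–10:00, 17:00–17:30.
That's 2 windows.

2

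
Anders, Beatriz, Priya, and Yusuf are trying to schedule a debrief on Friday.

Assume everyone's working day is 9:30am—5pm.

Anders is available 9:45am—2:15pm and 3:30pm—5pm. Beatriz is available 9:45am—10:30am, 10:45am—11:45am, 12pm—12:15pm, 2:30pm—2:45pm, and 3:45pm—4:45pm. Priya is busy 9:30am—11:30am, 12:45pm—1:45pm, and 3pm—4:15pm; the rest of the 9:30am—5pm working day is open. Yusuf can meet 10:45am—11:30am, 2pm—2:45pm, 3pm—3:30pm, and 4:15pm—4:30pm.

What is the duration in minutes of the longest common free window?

15 minutes

Priya free within 09:30–17:00: 11:30–12:45, 13:45–15:00, 16:15–17:00.
Anders ∩ Beatriz: 09:45–10:30, 10:45–11:45, 12:00–12:15, 15:45–16:45.
Anders ∩ Beatriz ∩ Priya: 11:30–11:45, 12:00–12:15, 16:15–16:45.
Anders ∩ Beatriz ∩ Priya ∩ Yusuf: 16:15–16:30.
Single common window of 15 minutes.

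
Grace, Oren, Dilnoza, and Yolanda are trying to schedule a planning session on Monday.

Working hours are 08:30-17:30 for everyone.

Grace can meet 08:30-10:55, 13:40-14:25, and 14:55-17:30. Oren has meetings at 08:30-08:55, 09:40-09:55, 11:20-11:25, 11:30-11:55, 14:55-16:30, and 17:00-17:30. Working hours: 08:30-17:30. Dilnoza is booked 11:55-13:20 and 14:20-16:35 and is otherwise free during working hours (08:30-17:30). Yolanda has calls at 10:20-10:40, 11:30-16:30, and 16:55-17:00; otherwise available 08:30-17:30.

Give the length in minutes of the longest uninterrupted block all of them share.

Oren free within 08:30–17:30: 08:55–09:40, 09:55–11:20, 11:25–11:30, 11:55–14:55, 16:30–17:00.
Dilnoza free within 08:30–17:30: 08:30–11:55, 13:20–14:20, 16:35–17:30.
Yolanda free within 08:30–17:30: 08:30–10:20, 10:40–11:30, 16:30–16:55, 17:00–17:30.
Grace ∩ Oren: 08:55–09:40, 09:55–10:55, 13:40–14:25, 16:30–17:00.
Grace ∩ Oren ∩ Dilnoza: 08:55–09:40, 09:55–10:55, 13:40–14:20, 16:35–17:00.
Grace ∩ Oren ∩ Dilnoza ∩ Yolanda: 08:55–09:40, 09:55–10:20, 10:40–10:55, 16:35–16:55.
Common window lengths: 45, 25, 15, 20 min; longest is 45.

45 minutes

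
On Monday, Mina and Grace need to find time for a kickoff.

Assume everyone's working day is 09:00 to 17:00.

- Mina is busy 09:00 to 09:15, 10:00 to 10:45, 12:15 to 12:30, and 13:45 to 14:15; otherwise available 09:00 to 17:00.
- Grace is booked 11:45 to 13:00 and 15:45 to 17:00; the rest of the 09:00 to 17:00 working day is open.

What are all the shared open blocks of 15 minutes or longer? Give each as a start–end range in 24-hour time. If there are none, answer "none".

09:15–10:00, 10:45–11:45, 13:00–13:45, 14:15–15:45

Mina free within 09:00–17:00: 09:15–10:00, 10:45–12:15, 12:30–13:45, 14:15–17:00.
Grace free within 09:00–17:00: 09:00–11:45, 13:00–15:45.
Mina ∩ Grace: 09:15–10:00, 10:45–11:45, 13:00–13:45, 14:15–15:45.
Windows ≥ 15 min: 09:15–10:00, 10:45–11:45, 13:00–13:45, 14:15–15:45.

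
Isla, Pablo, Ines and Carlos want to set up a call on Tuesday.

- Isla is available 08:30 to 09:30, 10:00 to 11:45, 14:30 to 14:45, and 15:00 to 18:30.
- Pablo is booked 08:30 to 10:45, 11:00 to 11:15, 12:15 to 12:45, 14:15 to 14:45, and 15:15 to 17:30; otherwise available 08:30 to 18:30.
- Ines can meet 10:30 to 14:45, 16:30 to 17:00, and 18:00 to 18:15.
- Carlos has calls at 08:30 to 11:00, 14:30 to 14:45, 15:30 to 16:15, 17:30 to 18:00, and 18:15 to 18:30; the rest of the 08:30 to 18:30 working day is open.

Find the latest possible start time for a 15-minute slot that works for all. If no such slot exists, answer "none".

Pablo free within 08:30–18:30: 10:45–11:00, 11:15–12:15, 12:45–14:15, 14:45–15:15, 17:30–18:30.
Carlos free within 08:30–18:30: 11:00–14:30, 14:45–15:30, 16:15–17:30, 18:00–18:15.
Isla ∩ Pablo: 10:45–11:00, 11:15–11:45, 15:00–15:15, 17:30–18:30.
Isla ∩ Pablo ∩ Ines: 10:45–11:00, 11:15–11:45, 18:00–18:15.
Isla ∩ Pablo ∩ Ines ∩ Carlos: 11:15–11:45, 18:00–18:15.
Windows ≥ 15 min: 11:15–11:45, 18:00–18:15.
Latest start in the last window 18:00–18:15 is 18:15 − 15 min = 18:00.

18:00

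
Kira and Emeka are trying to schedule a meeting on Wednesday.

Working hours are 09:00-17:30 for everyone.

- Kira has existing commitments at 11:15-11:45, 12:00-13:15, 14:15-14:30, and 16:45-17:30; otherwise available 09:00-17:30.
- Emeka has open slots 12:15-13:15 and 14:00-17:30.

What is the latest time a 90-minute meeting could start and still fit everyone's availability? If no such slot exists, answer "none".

15:15

Kira free within 09:00–17:30: 09:00–11:15, 11:45–12:00, 13:15–14:15, 14:30–16:45.
Kira ∩ Emeka: 14:00–14:15, 14:30–16:45.
Windows ≥ 90 min: 14:30–16:45.
Latest start in the last window 14:30–16:45 is 16:45 − 90 min = 15:15.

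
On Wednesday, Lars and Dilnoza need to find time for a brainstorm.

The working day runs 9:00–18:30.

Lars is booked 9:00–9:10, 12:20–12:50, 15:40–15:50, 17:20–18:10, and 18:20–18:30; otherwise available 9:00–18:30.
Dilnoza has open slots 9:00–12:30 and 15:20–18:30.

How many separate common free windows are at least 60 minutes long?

Lars free within 09:00–18:30: 09:10–12:20, 12:50–15:40, 15:50–17:20, 18:10–18:20.
Lars ∩ Dilnoza: 09:10–12:20, 15:20–15:40, 15:50–17:20, 18:10–18:20.
Windows ≥ 60 min: 09:10–12:20, 15:50–17:20.
That's 2 windows.

2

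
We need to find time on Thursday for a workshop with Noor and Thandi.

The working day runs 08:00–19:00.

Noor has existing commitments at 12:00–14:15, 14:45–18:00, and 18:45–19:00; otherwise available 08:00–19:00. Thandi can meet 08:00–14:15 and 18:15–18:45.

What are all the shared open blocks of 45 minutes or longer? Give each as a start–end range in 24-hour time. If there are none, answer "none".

08:00–12:00

Noor free within 08:00–19:00: 08:00–12:00, 14:15–14:45, 18:00–18:45.
Noor ∩ Thandi: 08:00–12:00, 18:15–18:45.
Windows ≥ 45 min: 08:00–12:00.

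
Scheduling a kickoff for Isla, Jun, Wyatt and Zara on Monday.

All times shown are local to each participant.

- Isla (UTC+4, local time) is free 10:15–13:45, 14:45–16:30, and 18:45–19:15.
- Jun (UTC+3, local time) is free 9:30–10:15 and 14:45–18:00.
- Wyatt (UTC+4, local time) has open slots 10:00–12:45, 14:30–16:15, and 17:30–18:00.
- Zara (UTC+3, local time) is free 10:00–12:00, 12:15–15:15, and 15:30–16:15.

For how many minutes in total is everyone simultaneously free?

Isla → UTC: 06:15–09:45, 10:45–12:30, 14:45–15:15.
Jun → UTC: 06:30–07:15, 11:45–15:00.
Wyatt → UTC: 06:00–08:45, 10:30–12:15, 13:30–14:00.
Zara → UTC: 07:00–09:00, 09:15–12:15, 12:30–13:15.
Isla ∩ Jun: 06:30–07:15, 11:45–12:30, 14:45–15:00.
Isla ∩ Jun ∩ Wyatt: 06:30–07:15, 11:45–12:15.
Isla ∩ Jun ∩ Wyatt ∩ Zara: 07:00–07:15, 11:45–12:15.
Total common minutes: 15 + 30 = 45.

45 minutes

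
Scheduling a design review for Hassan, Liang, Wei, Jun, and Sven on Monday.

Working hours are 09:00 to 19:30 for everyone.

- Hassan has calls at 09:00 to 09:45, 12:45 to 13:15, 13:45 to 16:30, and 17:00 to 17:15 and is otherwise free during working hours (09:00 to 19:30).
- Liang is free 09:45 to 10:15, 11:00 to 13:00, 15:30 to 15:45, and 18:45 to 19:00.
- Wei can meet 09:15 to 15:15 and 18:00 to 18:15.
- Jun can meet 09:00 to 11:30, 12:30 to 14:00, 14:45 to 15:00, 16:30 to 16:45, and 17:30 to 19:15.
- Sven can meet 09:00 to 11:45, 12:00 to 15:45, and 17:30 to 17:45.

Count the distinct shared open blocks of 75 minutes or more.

0

Hassan free within 09:00–19:30: 09:45–12:45, 13:15–13:45, 16:30–17:00, 17:15–19:30.
Hassan ∩ Liang: 09:45–10:15, 11:00–12:45, 18:45–19:00.
Hassan ∩ Liang ∩ Wei: 09:45–10:15, 11:00–12:45.
Hassan ∩ Liang ∩ Wei ∩ Jun: 09:45–10:15, 11:00–11:30, 12:30–12:45.
Hassan ∩ Liang ∩ Wei ∩ Jun ∩ Sven: 09:45–10:15, 11:00–11:30, 12:30–12:45.
Windows ≥ 75 min: (none).
That's 0 windows.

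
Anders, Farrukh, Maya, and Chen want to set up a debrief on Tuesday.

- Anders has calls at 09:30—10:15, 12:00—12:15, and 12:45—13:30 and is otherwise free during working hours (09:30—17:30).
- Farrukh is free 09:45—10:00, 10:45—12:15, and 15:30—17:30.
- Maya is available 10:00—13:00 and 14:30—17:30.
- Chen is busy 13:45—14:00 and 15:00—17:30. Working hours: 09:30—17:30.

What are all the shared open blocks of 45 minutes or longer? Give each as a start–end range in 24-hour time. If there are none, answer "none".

10:45–12:00

Anders free within 09:30–17:30: 10:15–12:00, 12:15–12:45, 13:30–17:30.
Chen free within 09:30–17:30: 09:30–13:45, 14:00–15:00.
Anders ∩ Farrukh: 10:45–12:00, 15:30–17:30.
Anders ∩ Farrukh ∩ Maya: 10:45–12:00, 15:30–17:30.
Anders ∩ Farrukh ∩ Maya ∩ Chen: 10:45–12:00.
Windows ≥ 45 min: 10:45–12:00.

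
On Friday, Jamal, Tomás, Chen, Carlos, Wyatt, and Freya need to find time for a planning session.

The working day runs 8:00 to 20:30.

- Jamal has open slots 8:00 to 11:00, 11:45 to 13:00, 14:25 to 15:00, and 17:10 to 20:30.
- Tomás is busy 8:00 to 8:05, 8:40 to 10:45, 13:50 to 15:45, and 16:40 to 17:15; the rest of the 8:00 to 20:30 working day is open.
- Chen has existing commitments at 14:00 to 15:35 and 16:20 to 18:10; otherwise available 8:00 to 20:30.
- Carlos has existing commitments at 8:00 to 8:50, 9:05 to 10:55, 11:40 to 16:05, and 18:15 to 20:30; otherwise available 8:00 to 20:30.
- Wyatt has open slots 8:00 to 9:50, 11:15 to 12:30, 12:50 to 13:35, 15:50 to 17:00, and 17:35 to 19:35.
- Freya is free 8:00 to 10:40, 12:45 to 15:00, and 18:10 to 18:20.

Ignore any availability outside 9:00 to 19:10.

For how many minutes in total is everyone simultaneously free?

Tomás free within 08:00–20:30: 08:05–08:40, 10:45–13:50, 15:45–16:40, 17:15–20:30.
Chen free within 08:00–20:30: 08:00–14:00, 15:35–16:20, 18:10–20:30.
Carlos free within 08:00–20:30: 08:50–09:05, 10:55–11:40, 16:05–18:15.
Jamal ∩ Tomás: 08:05–08:40, 10:45–11:00, 11:45–13:00, 17:15–20:30.
Jamal ∩ Tomás ∩ Chen: 08:05–08:40, 10:45–11:00, 11:45–13:00, 18:10–20:30.
Jamal ∩ Tomás ∩ Chen ∩ Carlos: 10:55–11:00, 18:10–18:15.
Jamal ∩ Tomás ∩ Chen ∩ Carlos ∩ Wyatt: 18:10–18:15.
Jamal ∩ Tomás ∩ Chen ∩ Carlos ∩ Wyatt ∩ Freya: 18:10–18:15.
Restricted to 09:00–19:10: 18:10–18:15.
Total common minutes: 5.

5 minutes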